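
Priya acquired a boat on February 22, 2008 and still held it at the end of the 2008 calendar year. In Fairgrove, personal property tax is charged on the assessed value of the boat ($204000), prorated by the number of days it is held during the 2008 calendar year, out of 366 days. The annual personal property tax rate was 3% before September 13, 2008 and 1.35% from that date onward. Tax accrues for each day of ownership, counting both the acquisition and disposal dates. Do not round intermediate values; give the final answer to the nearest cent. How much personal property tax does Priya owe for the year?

February 22 – September 12, 2008: 204 days at 3% → $204000 × 3% × 204/366 = $3411.1475
September 13 – December 31, 2008: 110 days at 1.35% → $204000 × 1.35% × 110/366 = $827.7049
Total = $4238.8525

$4238.85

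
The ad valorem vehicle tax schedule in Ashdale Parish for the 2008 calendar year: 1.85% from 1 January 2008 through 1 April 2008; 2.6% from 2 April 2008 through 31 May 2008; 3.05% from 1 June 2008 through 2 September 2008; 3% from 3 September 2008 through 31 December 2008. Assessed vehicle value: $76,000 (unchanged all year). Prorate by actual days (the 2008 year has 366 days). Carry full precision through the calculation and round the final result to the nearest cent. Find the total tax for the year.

$2,020.23

1 January – 1 April 2008: 92 days at 1.85% → $76,000 × 1.85% × 92/366 = $353.4208
2 April – 31 May 2008: 60 days at 2.6% → $76,000 × 2.6% × 60/366 = $323.9344
1 June – 2 September 2008: 94 days at 3.05% → $76,000 × 3.05% × 94/366 = $595.3333
3 September – 31 December 2008: 120 days at 3% → $76,000 × 3% × 120/366 = $747.5410
Total = $2,020.2295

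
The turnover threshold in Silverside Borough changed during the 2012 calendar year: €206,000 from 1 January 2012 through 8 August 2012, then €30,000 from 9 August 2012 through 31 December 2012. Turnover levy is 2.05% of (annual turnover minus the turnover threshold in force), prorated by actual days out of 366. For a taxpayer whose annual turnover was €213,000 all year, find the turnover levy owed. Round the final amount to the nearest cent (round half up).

1 January – 8 August 2012: 221 days, exemption €206,000 → (€213,000 − €206,000) × 2.05% × 221/366 = €86.6489
9 August – 31 December 2012: 145 days, exemption €30,000 → (€213,000 − €30,000) × 2.05% × 145/366 = €1,486.2500
Total = €1,572.8989

€1,572.90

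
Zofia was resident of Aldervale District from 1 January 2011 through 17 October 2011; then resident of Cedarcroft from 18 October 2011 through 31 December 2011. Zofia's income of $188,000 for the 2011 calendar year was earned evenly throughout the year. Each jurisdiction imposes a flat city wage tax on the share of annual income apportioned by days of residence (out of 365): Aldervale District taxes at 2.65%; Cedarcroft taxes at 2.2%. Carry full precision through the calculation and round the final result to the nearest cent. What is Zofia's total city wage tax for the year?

$4,808.16

Aldervale District, 1 January – 17 October 2011: 290 days → $188,000 × 2.65% × 290/365 = $3,958.3014
Cedarcroft, 18 October – 31 December 2011: 75 days → $188,000 × 2.2% × 75/365 = $849.8630
Total = $4,808.1644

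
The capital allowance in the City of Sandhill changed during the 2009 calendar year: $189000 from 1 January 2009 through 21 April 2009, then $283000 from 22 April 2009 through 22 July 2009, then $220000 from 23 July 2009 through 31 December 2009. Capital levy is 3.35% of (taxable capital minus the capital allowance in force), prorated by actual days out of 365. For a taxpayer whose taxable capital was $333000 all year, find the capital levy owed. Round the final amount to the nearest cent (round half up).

1 January – 21 April 2009: 111 days, exemption $189000 → ($333000 − $189000) × 3.35% × 111/365 = $1467.0247
22 April – 22 July 2009: 92 days, exemption $283000 → ($333000 − $283000) × 3.35% × 92/365 = $422.1918
23 July – 31 December 2009: 162 days, exemption $220000 → ($333000 − $220000) × 3.35% × 162/365 = $1680.1397
Total = $3569.3562

$3569.36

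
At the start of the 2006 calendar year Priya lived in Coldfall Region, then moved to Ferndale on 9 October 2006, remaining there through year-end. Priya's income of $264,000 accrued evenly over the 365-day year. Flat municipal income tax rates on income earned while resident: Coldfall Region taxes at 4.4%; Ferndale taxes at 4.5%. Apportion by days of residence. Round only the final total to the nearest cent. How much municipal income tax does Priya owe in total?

Coldfall Region, 1 January – 8 October 2006: 281 days → $264,000 × 4.4% × 281/365 = $8,942.7288
Ferndale, 9 October – 31 December 2006: 84 days → $264,000 × 4.5% × 84/365 = $2,734.0274
Total = $11,676.7562

$11,676.76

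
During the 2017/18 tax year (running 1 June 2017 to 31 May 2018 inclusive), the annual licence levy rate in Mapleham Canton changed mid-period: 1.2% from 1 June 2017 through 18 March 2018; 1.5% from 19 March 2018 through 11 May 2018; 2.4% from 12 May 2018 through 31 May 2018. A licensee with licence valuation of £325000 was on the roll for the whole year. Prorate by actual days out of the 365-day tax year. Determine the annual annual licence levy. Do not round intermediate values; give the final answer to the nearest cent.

£4257.95

1 June 2017 – 18 March 2018: 291 days at 1.2% → £325000 × 1.2% × 291/365 = £3109.3151
19 March – 11 May 2018: 54 days at 1.5% → £325000 × 1.5% × 54/365 = £721.2329
12 May – 31 May 2018: 20 days at 2.4% → £325000 × 2.4% × 20/365 = £427.3973
Total = £4257.9452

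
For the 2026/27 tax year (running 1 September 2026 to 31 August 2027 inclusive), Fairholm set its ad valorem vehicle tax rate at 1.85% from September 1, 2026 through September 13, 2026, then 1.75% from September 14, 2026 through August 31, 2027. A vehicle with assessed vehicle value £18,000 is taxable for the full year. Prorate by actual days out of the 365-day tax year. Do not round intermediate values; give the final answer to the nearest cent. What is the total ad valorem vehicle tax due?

£315.64

September 1 – September 13, 2026: 13 days at 1.85% → £18,000 × 1.85% × 13/365 = £11.8603
September 14, 2026 – August 31, 2027: 352 days at 1.75% → £18,000 × 1.75% × 352/365 = £303.7808
Total = £315.6411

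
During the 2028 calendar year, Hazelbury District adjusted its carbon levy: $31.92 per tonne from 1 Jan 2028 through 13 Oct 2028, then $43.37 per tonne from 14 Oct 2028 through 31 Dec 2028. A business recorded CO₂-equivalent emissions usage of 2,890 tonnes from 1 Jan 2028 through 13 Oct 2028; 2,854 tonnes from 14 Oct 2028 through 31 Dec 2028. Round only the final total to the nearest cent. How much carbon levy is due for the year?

1 Jan – 13 Oct 2028: 2,890 tonnes at $31.92/tonne → $92,248.80
14 Oct – 31 Dec 2028: 2,854 tonnes at $43.37/tonne → $123,777.98

$216,026.78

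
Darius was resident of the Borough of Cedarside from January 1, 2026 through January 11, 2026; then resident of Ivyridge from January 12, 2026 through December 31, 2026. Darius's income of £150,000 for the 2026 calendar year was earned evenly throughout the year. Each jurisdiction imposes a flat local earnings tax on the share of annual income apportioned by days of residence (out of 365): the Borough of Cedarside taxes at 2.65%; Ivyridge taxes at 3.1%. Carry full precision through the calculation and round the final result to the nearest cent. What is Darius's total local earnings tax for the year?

£4,629.66

The Borough of Cedarside, January 1 – January 11, 2026: 11 days → £150,000 × 2.65% × 11/365 = £119.7945
Ivyridge, January 12 – December 31, 2026: 354 days → £150,000 × 3.1% × 354/365 = £4,509.8630
Total = £4,629.6575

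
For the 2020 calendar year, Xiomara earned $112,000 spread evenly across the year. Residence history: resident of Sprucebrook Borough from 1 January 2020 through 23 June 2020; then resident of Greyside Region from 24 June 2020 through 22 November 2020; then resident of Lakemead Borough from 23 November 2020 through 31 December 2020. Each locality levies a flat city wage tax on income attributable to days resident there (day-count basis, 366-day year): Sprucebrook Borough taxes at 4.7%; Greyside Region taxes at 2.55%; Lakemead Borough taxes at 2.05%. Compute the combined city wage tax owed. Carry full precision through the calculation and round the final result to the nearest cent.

$3,947.69

Sprucebrook Borough, 1 January – 23 June 2020: 175 days → $112,000 × 4.7% × 175/366 = $2,516.9399
Greyside Region, 24 June – 22 November 2020: 152 days → $112,000 × 2.55% × 152/366 = $1,186.0984
Lakemead Borough, 23 November – 31 December 2020: 39 days → $112,000 × 2.05% × 39/366 = $244.6557
Total = $3,947.6940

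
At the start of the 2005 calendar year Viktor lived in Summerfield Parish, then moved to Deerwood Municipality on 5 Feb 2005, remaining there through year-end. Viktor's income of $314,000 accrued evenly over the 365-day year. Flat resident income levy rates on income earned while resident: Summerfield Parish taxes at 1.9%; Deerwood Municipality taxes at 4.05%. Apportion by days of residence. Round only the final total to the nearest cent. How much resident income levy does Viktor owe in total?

Summerfield Parish, 1 Jan – 4 Feb 2005: 35 days → $314,000 × 1.9% × 35/365 = $572.0822
Deerwood Municipality, 5 Feb – 31 Dec 2005: 330 days → $314,000 × 4.05% × 330/365 = $11,497.5616
Total = $12,069.6438

$12,069.64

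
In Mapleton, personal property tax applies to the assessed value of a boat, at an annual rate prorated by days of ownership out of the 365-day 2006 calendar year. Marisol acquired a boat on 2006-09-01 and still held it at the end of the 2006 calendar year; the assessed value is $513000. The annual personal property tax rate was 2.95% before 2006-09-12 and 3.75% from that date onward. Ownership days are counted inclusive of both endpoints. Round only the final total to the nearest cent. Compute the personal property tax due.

$6306.39

2006-09-01 to 2006-09-11: 11 days at 2.95% → $513000 × 2.95% × 11/365 = $456.0781
2006-09-12 to 2006-12-31: 111 days at 3.75% → $513000 × 3.75% × 111/365 = $5850.3082
Total = $6306.3863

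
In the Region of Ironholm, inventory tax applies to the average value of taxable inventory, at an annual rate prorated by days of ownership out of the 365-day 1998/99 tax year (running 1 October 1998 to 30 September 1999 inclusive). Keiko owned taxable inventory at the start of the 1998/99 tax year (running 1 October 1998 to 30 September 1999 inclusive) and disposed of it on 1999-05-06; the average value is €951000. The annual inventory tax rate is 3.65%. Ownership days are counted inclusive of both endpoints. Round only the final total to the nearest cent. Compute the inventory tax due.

Days held (1998-10-01 to 1999-05-06): 218 out of 365
Tax = €951000 × 3.65% × 218/365 = €20731.8000

€20731.80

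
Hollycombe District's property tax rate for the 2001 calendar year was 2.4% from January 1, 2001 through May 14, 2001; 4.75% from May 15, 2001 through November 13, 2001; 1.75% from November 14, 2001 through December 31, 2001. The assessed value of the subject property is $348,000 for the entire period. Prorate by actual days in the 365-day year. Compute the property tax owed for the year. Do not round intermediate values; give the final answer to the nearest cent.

$12,154.73

January 1 – May 14, 2001: 134 days at 2.4% → $348,000 × 2.4% × 134/365 = $3,066.2137
May 15 – November 13, 2001: 183 days at 4.75% → $348,000 × 4.75% × 183/365 = $8,287.6438
November 14 – December 31, 2001: 48 days at 1.75% → $348,000 × 1.75% × 48/365 = $800.8767
Total = $12,154.7342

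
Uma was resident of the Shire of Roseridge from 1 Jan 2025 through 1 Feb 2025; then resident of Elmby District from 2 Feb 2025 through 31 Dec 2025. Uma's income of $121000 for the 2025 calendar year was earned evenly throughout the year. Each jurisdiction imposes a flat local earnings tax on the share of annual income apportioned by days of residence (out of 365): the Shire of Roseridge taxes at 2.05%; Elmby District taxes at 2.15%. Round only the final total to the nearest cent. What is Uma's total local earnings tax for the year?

The Shire of Roseridge, 1 Jan – 1 Feb 2025: 32 days → $121000 × 2.05% × 32/365 = $217.4685
Elmby District, 2 Feb – 31 Dec 2025: 333 days → $121000 × 2.15% × 333/365 = $2373.4233
Total = $2590.8918

$2590.89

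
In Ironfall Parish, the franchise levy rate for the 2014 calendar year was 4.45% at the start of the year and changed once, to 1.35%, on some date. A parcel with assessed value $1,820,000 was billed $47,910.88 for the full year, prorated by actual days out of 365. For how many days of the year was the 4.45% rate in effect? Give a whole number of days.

151 days

Let d = days at the first rate; then 365 − d days at the second rate.
$1,820,000 × [4.45%·d + 1.35%·(365−d)] / 365 = $47,910.88
Solving gives d = 151, so the new rate took effect on June 1, 2014.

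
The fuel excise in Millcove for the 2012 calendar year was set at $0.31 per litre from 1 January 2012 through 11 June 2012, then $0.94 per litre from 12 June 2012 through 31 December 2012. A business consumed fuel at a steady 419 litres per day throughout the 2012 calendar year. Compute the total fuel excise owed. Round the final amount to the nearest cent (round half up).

$101,125.65

1 January – 11 June 2012: 163 days × 419 litres/day = 68,297 litres at $0.31/litre → $21,172.07
12 June – 31 December 2012: 203 days × 419 litres/day = 85,057 litres at $0.94/litre → $79,953.58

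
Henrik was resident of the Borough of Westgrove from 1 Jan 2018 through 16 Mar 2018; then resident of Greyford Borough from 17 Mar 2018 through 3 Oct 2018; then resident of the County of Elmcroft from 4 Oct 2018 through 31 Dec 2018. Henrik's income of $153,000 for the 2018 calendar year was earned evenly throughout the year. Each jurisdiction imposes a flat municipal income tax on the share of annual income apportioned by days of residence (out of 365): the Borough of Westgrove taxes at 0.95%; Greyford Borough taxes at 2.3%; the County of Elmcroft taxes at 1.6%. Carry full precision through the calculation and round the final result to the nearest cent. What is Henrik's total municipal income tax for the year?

The Borough of Westgrove, 1 Jan – 16 Mar 2018: 75 days → $153,000 × 0.95% × 75/365 = $298.6644
Greyford Borough, 17 Mar – 3 Oct 2018: 201 days → $153,000 × 2.3% × 201/365 = $1,937.8603
The County of Elmcroft, 4 Oct – 31 Dec 2018: 89 days → $153,000 × 1.6% × 89/365 = $596.9096
Total = $2,833.4342

$2,833.43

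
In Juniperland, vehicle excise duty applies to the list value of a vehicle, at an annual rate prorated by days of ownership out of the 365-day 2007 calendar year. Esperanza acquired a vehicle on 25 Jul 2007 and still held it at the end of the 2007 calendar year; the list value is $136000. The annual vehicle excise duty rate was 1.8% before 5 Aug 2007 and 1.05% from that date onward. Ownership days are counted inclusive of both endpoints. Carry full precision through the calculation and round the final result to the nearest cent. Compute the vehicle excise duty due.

25 Jul – 4 Aug 2007: 11 days at 1.8% → $136000 × 1.8% × 11/365 = $73.7753
5 Aug – 31 Dec 2007: 149 days at 1.05% → $136000 × 1.05% × 149/365 = $582.9370
Total = $656.7123

$656.71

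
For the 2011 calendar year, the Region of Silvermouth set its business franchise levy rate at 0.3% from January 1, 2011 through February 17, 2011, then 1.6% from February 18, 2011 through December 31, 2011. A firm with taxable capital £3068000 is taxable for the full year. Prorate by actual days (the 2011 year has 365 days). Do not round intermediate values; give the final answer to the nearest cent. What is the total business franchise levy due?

January 1 – February 17, 2011: 48 days at 0.3% → £3068000 × 0.3% × 48/365 = £1210.3890
February 18 – December 31, 2011: 317 days at 1.6% → £3068000 × 1.6% × 317/365 = £42632.5918
Total = £43842.9808

£43842.98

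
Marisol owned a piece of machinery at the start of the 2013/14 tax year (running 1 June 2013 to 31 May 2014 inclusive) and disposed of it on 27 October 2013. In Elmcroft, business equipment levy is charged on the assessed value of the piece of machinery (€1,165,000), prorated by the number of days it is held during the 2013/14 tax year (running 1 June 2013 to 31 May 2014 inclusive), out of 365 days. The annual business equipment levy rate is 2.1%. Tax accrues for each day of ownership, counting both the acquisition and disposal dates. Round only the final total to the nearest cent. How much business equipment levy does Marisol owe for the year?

€9,987.08

Days held (1 June – 27 October 2013): 149 out of 365
Tax = €1,165,000 × 2.1% × 149/365 = €9,987.0822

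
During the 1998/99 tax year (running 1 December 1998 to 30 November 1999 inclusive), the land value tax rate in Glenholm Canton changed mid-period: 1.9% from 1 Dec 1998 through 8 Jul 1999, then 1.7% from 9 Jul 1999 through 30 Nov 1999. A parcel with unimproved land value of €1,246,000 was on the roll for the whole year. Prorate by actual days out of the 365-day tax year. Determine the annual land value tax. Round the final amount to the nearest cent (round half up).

1 Dec 1998 – 8 Jul 1999: 220 days at 1.9% → €1,246,000 × 1.9% × 220/365 = €14,269.2603
9 Jul – 30 Nov 1999: 145 days at 1.7% → €1,246,000 × 1.7% × 145/365 = €8,414.7671
Total = €22,684.0274

€22,684.03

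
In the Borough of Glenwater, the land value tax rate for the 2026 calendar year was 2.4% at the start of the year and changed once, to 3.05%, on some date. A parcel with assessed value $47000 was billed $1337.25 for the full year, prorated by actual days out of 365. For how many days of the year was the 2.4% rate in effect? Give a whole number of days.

115 days

Let d = days at the first rate; then 365 − d days at the second rate.
$47000 × [2.4%·d + 3.05%·(365−d)] / 365 = $1337.25
Solving gives d = 115, so the new rate took effect on 26 April 2026.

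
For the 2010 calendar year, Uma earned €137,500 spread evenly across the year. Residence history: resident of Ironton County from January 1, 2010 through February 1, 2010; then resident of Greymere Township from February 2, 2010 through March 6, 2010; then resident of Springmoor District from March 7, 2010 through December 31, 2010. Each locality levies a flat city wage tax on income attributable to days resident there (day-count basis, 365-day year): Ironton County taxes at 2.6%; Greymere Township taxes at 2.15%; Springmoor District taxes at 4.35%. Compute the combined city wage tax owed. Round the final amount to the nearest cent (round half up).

Ironton County, January 1 – February 1, 2010: 32 days → €137,500 × 2.6% × 32/365 = €313.4247
Greymere Township, February 2 – March 6, 2010: 33 days → €137,500 × 2.15% × 33/365 = €267.2774
Springmoor District, March 7 – December 31, 2010: 300 days → €137,500 × 4.35% × 300/365 = €4,916.0959
Total = €5,496.7979

€5,496.80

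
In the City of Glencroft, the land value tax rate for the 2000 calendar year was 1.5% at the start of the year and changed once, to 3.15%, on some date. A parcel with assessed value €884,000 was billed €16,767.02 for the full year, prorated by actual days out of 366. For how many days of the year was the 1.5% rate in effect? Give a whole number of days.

Let d = days at the first rate; then 366 − d days at the second rate.
€884,000 × [1.5%·d + 3.15%·(366−d)] / 366 = €16,767.02
Solving gives d = 278, so the new rate took effect on October 5, 2000.

278 days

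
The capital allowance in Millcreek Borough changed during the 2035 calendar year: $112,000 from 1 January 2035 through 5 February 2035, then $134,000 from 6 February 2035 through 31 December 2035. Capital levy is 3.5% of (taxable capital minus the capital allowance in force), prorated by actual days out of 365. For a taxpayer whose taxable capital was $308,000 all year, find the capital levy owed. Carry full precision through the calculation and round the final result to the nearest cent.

1 January – 5 February 2035: 36 days, exemption $112,000 → ($308,000 − $112,000) × 3.5% × 36/365 = $676.6027
6 February – 31 December 2035: 329 days, exemption $134,000 → ($308,000 − $134,000) × 3.5% × 329/365 = $5,489.3425
Total = $6,165.9452

$6,165.95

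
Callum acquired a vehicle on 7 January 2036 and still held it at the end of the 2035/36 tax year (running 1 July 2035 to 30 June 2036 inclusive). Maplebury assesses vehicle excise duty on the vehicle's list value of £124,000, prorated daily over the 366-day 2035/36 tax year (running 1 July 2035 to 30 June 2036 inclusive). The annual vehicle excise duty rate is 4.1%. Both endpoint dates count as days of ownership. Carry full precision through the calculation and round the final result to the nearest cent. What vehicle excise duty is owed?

£2,444.77

Days held (7 January – 30 June 2036): 176 out of 366
Tax = £124,000 × 4.1% × 176/366 = £2,444.7650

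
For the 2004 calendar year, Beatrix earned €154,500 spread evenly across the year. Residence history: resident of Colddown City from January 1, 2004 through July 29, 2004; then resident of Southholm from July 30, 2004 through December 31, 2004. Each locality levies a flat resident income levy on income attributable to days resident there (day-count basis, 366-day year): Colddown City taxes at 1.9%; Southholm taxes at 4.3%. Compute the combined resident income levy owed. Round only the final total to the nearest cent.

€4,505.83

Colddown City, January 1 – July 29, 2004: 211 days → €154,500 × 1.9% × 211/366 = €1,692.3238
Southholm, July 30 – December 31, 2004: 155 days → €154,500 × 4.3% × 155/366 = €2,813.5041
Total = €4,505.8279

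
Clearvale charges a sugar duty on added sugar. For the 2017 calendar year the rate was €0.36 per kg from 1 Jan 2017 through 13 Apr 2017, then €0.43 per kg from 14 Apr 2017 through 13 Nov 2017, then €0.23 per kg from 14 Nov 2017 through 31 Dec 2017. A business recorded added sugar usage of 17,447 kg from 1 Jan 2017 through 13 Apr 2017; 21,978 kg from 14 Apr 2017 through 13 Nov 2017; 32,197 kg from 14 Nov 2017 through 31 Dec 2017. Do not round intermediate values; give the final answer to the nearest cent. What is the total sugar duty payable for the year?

1 Jan – 13 Apr 2017: 17,447 kg at €0.36/kg → €6,280.92
14 Apr – 13 Nov 2017: 21,978 kg at €0.43/kg → €9,450.54
14 Nov – 31 Dec 2017: 32,197 kg at €0.23/kg → €7,405.31

€23,136.77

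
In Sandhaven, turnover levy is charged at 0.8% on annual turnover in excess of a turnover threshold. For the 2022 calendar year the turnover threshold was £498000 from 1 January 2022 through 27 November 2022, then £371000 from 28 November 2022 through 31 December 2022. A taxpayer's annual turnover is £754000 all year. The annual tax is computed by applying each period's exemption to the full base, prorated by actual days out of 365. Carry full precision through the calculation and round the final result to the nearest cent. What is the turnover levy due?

1 January – 27 November 2022: 331 days, exemption £498000 → (£754000 − £498000) × 0.8% × 331/365 = £1857.2274
28 November – 31 December 2022: 34 days, exemption £371000 → (£754000 − £371000) × 0.8% × 34/365 = £285.4137
Total = £2142.6411

£2142.64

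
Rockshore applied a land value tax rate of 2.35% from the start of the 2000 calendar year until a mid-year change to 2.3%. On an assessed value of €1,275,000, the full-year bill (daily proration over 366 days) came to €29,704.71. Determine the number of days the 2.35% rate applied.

218 days

Let d = days at the first rate; then 366 − d days at the second rate.
€1,275,000 × [2.35%·d + 2.3%·(366−d)] / 366 = €29,704.71
Solving gives d = 218, so the new rate took effect on 6 Aug 2000.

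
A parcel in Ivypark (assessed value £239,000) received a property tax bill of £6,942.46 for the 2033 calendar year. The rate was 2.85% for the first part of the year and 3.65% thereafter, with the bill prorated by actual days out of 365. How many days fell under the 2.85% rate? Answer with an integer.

340 days

Let d = days at the first rate; then 365 − d days at the second rate.
£239,000 × [2.85%·d + 3.65%·(365−d)] / 365 = £6,942.46
Solving gives d = 340, so the new rate took effect on 7 Dec 2033.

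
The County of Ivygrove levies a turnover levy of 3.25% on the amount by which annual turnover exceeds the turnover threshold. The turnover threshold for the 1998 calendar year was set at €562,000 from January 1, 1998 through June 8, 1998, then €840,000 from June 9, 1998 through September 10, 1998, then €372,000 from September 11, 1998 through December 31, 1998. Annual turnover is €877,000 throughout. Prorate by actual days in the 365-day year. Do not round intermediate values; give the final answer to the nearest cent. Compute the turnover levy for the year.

€9,805.47

January 1 – June 8, 1998: 159 days, exemption €562,000 → (€877,000 − €562,000) × 3.25% × 159/365 = €4,459.6233
June 9 – September 10, 1998: 94 days, exemption €840,000 → (€877,000 − €840,000) × 3.25% × 94/365 = €309.6849
September 11 – December 31, 1998: 112 days, exemption €372,000 → (€877,000 − €372,000) × 3.25% × 112/365 = €5,036.1644
Total = €9,805.4726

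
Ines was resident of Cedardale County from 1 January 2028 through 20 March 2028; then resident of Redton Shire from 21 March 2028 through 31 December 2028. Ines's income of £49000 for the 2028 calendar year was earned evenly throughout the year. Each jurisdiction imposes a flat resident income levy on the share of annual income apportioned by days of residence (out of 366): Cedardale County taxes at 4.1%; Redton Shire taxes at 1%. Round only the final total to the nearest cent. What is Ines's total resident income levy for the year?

£822.02

Cedardale County, 1 January – 20 March 2028: 80 days → £49000 × 4.1% × 80/366 = £439.1257
Redton Shire, 21 March – 31 December 2028: 286 days → £49000 × 1% × 286/366 = £382.8962
Total = £822.0219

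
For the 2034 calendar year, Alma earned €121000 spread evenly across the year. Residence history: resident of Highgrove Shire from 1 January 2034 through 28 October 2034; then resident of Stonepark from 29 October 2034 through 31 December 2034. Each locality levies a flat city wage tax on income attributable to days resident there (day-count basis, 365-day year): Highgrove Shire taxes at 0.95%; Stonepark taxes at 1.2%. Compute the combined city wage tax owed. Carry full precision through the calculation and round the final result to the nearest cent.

Highgrove Shire, 1 January – 28 October 2034: 301 days → €121000 × 0.95% × 301/365 = €947.9438
Stonepark, 29 October – 31 December 2034: 64 days → €121000 × 1.2% × 64/365 = €254.5973
Total = €1202.5411

€1202.54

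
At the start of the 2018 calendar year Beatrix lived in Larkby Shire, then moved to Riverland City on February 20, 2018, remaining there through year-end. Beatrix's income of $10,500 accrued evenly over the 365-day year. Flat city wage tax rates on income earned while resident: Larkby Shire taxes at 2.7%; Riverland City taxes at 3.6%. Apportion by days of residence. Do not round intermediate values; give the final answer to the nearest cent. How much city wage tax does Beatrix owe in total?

$365.05

Larkby Shire, January 1 – February 19, 2018: 50 days → $10,500 × 2.7% × 50/365 = $38.8356
Riverland City, February 20 – December 31, 2018: 315 days → $10,500 × 3.6% × 315/365 = $326.2192
Total = $365.0548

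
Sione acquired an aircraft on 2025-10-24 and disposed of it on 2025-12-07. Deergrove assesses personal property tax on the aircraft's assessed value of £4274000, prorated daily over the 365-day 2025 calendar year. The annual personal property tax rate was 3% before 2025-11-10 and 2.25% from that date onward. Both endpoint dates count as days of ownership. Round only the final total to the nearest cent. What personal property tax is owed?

2025-10-24 to 2025-11-09: 17 days at 3% → £4274000 × 3% × 17/365 = £5971.8904
2025-11-10 to 2025-12-07: 28 days at 2.25% → £4274000 × 2.25% × 28/365 = £7377.0411
Total = £13348.9315

£13348.93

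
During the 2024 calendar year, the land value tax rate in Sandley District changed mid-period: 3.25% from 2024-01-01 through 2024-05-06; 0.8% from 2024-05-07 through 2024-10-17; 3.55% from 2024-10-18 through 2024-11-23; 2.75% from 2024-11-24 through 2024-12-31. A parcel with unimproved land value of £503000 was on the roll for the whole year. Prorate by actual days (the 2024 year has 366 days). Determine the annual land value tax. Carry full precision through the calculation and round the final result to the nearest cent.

£10716.92

2024-01-01 to 2024-05-06: 127 days at 3.25% → £503000 × 3.25% × 127/366 = £5672.4932
2024-05-07 to 2024-10-17: 164 days at 0.8% → £503000 × 0.8% × 164/366 = £1803.1038
2024-10-18 to 2024-11-23: 37 days at 3.55% → £503000 × 3.55% × 37/366 = £1805.1653
2024-11-24 to 2024-12-31: 38 days at 2.75% → £503000 × 2.75% × 38/366 = £1436.1612
Total = £10716.9235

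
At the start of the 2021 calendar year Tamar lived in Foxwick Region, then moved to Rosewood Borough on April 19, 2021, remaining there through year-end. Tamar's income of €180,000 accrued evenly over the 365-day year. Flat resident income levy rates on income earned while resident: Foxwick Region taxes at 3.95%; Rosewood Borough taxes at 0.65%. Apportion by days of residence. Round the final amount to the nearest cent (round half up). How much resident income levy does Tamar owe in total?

Foxwick Region, January 1 – April 18, 2021: 108 days → €180,000 × 3.95% × 108/365 = €2,103.7808
Rosewood Borough, April 19 – December 31, 2021: 257 days → €180,000 × 0.65% × 257/365 = €823.8082
Total = €2,927.5890

€2,927.59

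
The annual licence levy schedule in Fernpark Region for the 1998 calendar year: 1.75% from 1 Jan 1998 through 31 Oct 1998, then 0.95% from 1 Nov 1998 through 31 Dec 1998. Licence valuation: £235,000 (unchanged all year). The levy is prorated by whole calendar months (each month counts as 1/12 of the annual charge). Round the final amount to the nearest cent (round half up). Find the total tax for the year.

£3,799.17

1 Jan – 31 Oct 1998: 10 months at 1.75% → £235,000 × 1.75% × 10/12 = £3,427.0833
1 Nov – 31 Dec 1998: 2 months at 0.95% → £235,000 × 0.95% × 2/12 = £372.0833
Total = £3,799.1667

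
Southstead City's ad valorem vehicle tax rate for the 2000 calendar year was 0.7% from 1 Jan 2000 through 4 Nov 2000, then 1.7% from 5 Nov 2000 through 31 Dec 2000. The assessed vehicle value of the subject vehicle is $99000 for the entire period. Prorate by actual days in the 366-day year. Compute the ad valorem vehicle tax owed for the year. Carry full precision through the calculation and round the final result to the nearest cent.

1 Jan – 4 Nov 2000: 309 days at 0.7% → $99000 × 0.7% × 309/366 = $585.0738
5 Nov – 31 Dec 2000: 57 days at 1.7% → $99000 × 1.7% × 57/366 = $262.1066
Total = $847.1803

$847.18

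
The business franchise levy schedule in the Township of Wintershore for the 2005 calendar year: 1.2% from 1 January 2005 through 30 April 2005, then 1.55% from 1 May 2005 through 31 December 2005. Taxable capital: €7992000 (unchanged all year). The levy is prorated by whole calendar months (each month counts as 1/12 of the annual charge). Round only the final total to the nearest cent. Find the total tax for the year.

1 January – 30 April 2005: 4 months at 1.2% → €7992000 × 1.2% × 4/12 = €31968.0000
1 May – 31 December 2005: 8 months at 1.55% → €7992000 × 1.55% × 8/12 = €82584.0000
Total = €114552.0000

€114552.00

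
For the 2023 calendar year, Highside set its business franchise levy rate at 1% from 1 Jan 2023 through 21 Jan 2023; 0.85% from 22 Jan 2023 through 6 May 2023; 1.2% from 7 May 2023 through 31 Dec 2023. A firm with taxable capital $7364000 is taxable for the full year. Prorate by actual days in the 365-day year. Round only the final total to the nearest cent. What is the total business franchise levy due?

$80106.20

1 Jan – 21 Jan 2023: 21 days at 1% → $7364000 × 1% × 21/365 = $4236.8219
22 Jan – 6 May 2023: 105 days at 0.85% → $7364000 × 0.85% × 105/365 = $18006.4932
7 May – 31 Dec 2023: 239 days at 1.2% → $7364000 × 1.2% × 239/365 = $57862.8822
Total = $80106.1973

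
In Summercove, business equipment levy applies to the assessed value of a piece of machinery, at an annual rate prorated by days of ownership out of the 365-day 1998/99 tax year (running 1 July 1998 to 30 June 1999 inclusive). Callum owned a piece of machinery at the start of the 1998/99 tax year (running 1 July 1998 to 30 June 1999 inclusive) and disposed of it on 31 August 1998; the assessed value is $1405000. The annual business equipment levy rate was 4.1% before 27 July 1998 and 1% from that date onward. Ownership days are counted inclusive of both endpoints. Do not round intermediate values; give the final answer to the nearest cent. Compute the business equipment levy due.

1 July – 26 July 1998: 26 days at 4.1% → $1405000 × 4.1% × 26/365 = $4103.3699
27 July – 31 August 1998: 36 days at 1% → $1405000 × 1% × 36/365 = $1385.7534
Total = $5489.1233

$5489.12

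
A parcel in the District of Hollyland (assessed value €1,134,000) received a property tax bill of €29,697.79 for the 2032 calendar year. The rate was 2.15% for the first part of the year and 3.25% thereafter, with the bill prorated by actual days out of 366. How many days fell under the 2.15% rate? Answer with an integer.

210 days

Let d = days at the first rate; then 366 − d days at the second rate.
€1,134,000 × [2.15%·d + 3.25%·(366−d)] / 366 = €29,697.79
Solving gives d = 210, so the new rate took effect on July 29, 2032.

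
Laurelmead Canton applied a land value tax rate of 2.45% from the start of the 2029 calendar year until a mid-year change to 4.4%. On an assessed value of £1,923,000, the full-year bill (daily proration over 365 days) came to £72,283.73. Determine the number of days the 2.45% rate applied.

120 days

Let d = days at the first rate; then 365 − d days at the second rate.
£1,923,000 × [2.45%·d + 4.4%·(365−d)] / 365 = £72,283.73
Solving gives d = 120, so the new rate took effect on May 1, 2029.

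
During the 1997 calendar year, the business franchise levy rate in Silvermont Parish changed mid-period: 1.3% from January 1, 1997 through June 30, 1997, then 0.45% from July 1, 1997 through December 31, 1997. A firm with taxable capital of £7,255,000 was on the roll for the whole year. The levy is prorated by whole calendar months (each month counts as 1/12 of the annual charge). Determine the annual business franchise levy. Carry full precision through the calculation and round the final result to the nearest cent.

£63,481.25

January 1 – June 30, 1997: 6 months at 1.3% → £7,255,000 × 1.3% × 6/12 = £47,157.5000
July 1 – December 31, 1997: 6 months at 0.45% → £7,255,000 × 0.45% × 6/12 = £16,323.7500
Total = £63,481.2500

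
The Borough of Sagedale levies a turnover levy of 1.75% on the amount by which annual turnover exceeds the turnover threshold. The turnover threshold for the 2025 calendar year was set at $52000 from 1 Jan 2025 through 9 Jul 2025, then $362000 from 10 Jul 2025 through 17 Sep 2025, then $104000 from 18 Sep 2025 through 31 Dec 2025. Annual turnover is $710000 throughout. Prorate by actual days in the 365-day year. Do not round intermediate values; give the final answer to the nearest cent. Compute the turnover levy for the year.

1 Jan – 9 Jul 2025: 190 days, exemption $52000 → ($710000 − $52000) × 1.75% × 190/365 = $5994.1096
10 Jul – 17 Sep 2025: 70 days, exemption $362000 → ($710000 − $362000) × 1.75% × 70/365 = $1167.9452
18 Sep – 31 Dec 2025: 105 days, exemption $104000 → ($710000 − $104000) × 1.75% × 105/365 = $3050.7534
Total = $10212.8082

$10212.81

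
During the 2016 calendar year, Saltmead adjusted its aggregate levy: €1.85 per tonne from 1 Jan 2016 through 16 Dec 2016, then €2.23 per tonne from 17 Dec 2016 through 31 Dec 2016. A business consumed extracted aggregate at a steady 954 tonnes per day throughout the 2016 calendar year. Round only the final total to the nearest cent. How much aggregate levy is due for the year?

€651391.20

1 Jan – 16 Dec 2016: 351 days × 954 tonnes/day = 334,854 tonnes at €1.85/tonne → €619479.90
17 Dec – 31 Dec 2016: 15 days × 954 tonnes/day = 14,310 tonnes at €2.23/tonne → €31911.30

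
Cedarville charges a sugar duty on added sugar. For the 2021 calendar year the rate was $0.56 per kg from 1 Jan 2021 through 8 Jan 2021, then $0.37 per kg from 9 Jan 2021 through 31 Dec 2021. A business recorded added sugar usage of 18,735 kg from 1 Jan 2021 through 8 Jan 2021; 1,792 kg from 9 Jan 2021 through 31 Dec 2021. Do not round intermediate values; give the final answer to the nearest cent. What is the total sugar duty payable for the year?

$11,154.64

1 Jan – 8 Jan 2021: 18,735 kg at $0.56/kg → $10,491.60
9 Jan – 31 Dec 2021: 1,792 kg at $0.37/kg → $663.04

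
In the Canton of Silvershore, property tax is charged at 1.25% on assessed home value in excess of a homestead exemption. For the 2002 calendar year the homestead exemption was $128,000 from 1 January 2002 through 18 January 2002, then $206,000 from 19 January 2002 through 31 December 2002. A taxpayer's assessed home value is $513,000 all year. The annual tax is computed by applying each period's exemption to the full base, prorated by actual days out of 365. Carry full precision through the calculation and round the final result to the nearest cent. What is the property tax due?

$3,885.58

1 January – 18 January 2002: 18 days, exemption $128,000 → ($513,000 − $128,000) × 1.25% × 18/365 = $237.3288
19 January – 31 December 2002: 347 days, exemption $206,000 → ($513,000 − $206,000) × 1.25% × 347/365 = $3,648.2534
Total = $3,885.5822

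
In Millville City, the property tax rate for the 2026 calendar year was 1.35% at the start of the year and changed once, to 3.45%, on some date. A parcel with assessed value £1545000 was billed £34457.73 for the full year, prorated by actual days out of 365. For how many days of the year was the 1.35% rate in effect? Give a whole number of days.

Let d = days at the first rate; then 365 − d days at the second rate.
£1545000 × [1.35%·d + 3.45%·(365−d)] / 365 = £34457.73
Solving gives d = 212, so the new rate took effect on 1 August 2026.

212 days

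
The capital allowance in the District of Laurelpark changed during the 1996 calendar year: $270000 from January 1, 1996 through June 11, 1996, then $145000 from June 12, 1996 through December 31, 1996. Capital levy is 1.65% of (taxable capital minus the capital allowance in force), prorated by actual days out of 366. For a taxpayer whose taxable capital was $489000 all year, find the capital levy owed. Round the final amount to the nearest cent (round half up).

$4757.45

January 1 – June 11, 1996: 163 days, exemption $270000 → ($489000 − $270000) × 1.65% × 163/366 = $1609.2910
June 12 – December 31, 1996: 203 days, exemption $145000 → ($489000 − $145000) × 1.65% × 203/366 = $3148.1639
Total = $4757.4549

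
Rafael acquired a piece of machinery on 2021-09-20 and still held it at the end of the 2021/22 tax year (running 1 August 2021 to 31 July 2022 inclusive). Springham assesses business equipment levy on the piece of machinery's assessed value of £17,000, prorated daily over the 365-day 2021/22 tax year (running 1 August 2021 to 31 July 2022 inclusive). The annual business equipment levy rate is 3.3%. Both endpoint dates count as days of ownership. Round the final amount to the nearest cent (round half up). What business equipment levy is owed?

£484.15

Days held (2021-09-20 to 2022-07-31): 315 out of 365
Tax = £17,000 × 3.3% × 315/365 = £484.1507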